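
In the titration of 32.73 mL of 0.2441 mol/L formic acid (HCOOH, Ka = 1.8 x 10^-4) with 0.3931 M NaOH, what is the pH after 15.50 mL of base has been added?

4.25

Initial n(HCOOH) = 0.2441 x 0.03273 = 0.007989 mol.
n(NaOH) added = 0.3931 x 0.01550 = 0.006093 mol, converting that many moles of HCOOH to HCOO-.
Remaining n(HCOOH) = 0.001896 mol; n(HCOO-) = 0.006093 mol.
By Henderson-Hasselbalch, pH = pKa + log([A^-]/[HA]) = 3.74 + log(0.006093/0.001896) = 3.74 + (+0.51) = 4.25.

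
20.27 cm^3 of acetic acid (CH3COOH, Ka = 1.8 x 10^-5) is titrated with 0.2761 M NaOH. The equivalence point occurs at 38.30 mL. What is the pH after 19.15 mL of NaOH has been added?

4.74

19.15 mL is exactly half the equivalence volume (38.30/2), i.e. the half-equivalence point.
There, n(HA) = n(A^-), so pH = pKa = -log(1.8 x 10^-5) = 4.74.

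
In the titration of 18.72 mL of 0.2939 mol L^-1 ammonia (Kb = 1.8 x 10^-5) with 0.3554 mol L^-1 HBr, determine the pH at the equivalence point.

n(NH3) = 0.2939 x 0.01872 = 0.005502 mol; V(HBr) at equivalence = 0.005502/0.3554 = 0.01548 L.
At equivalence the base is fully converted to NH4+; total volume = 0.03420 L, so [NH4+] = 0.005502/0.03420 = 0.1609 M.
Ka(NH4+) = Kw/Kb = 1.0e-14 / 1.8 x 10^-5 = 5.56e-10.
[H^+] = sqrt(Ka x [NH4+]) = sqrt(5.56e-10 x 0.1609) = 9.45e-6 M.
pH = -log(9.45e-6) = 5.02.

5.02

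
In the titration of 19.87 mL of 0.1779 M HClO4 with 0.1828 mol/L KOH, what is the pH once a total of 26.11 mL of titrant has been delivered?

n(acid) = 0.1779 x 0.01987 = 0.003535 mol; n(KOH) added = 0.1828 x 0.02611 = 0.004773 mol.
Base is in excess by 0.004773 - 0.003535 = 0.001238 mol in a total volume of 0.04598 L.
[OH^-] = 0.001238/0.04598 = 0.02693 M, so pOH = 1.57 and pH = 14.00 - 1.57 = 12.43.

12.43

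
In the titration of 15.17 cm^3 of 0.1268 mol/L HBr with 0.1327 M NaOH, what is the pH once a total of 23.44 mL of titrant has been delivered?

n(acid) = 0.1268 x 0.01517 = 0.001924 mol; n(NaOH) added = 0.1327 x 0.02344 = 0.003110 mol.
Base is in excess by 0.003110 - 0.001924 = 0.001187 mol in a total volume of 0.03861 L.
[OH^-] = 0.001187/0.03861 = 0.03074 M, so pOH = 1.51 and pH = 14.00 - 1.51 = 12.49.

12.49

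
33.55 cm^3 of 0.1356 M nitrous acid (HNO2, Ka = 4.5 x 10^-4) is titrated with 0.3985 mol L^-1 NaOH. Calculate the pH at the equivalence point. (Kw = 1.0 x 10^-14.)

8.18

n(HNO2) = 0.1356 x 0.03355 = 0.004549 mol; V(NaOH) at equivalence = 0.004549/0.3985 = 0.01142 L.
At equivalence all the acid is converted to NO2-; total volume = 0.03355 + 0.01142 = 0.04497 L, so [NO2-] = 0.004549/0.04497 = 0.1012 M.
Kb = Kw/Ka = 1.0e-14 / 4.5 x 10^-4 = 2.22e-11.
[OH^-] = sqrt(Kb x [NO2-]) = sqrt(2.22e-11 x 0.1012) = 1.50e-6 M.
pOH = 5.82, so pH = 14.00 - 5.82 = 8.18.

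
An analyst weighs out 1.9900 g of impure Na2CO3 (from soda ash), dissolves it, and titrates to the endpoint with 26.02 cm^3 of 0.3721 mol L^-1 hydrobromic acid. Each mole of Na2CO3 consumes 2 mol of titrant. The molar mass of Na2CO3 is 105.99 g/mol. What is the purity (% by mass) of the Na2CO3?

25.8%

n(HBr) = 0.3721 x 0.02602 = 0.009682 mol.
n(Na2CO3) = 0.009682 / 2 = 0.004841 mol.
mass of Na2CO3 = 0.004841 x 105.99 = 0.5131 g.
% purity = 0.5131 / 1.9900 x 100 = 25.8%.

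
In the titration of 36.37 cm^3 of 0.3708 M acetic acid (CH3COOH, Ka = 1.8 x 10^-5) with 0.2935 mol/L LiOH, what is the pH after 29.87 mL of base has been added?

5.01

Initial n(CH3COOH) = 0.3708 x 0.03637 = 0.01349 mol.
n(LiOH) added = 0.2935 x 0.02987 = 0.008767 mol, converting that many moles of CH3COOH to CH3COO-.
Remaining n(CH3COOH) = 0.004719 mol; n(CH3COO-) = 0.008767 mol.
By Henderson-Hasselbalch, pH = pKa + log([A^-]/[HA]) = 4.74 + log(0.008767/0.004719) = 4.74 + (+0.27) = 5.01.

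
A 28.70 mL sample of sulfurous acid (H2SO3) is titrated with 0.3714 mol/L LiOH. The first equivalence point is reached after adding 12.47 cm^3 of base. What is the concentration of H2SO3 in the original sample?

0.161 M

n(LiOH) = 0.3714 x 0.01247 = 0.004631 mol.
At the first equivalence point, 1 mol OH^- react per mol H2SO3, so n(H2SO3) = 0.004631 / 1 = 0.004631 mol.
[H2SO3] = 0.004631 / 0.02870 L = 0.161 M.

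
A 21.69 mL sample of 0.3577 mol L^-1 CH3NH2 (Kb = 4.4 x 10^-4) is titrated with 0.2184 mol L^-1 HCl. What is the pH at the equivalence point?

5.76

n(CH3NH2) = 0.3577 x 0.02169 = 0.007759 mol; V(HCl) at equivalence = 0.007759/0.2184 = 0.03552 L.
At equivalence the base is fully converted to CH3NH3+; total volume = 0.05721 L, so [CH3NH3+] = 0.007759/0.05721 = 0.1356 M.
Ka(CH3NH3+) = Kw/Kb = 1.0e-14 / 4.4 x 10^-4 = 2.27e-11.
[H^+] = sqrt(Ka x [CH3NH3+]) = sqrt(2.27e-11 x 0.1356) = 1.76e-6 M.
pH = -log(1.76e-6) = 5.76.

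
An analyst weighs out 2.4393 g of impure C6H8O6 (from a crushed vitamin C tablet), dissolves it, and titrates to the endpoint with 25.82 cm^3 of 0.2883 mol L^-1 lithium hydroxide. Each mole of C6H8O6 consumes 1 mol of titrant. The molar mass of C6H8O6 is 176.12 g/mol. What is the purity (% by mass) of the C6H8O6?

53.7%

n(LiOH) = 0.2883 x 0.02582 = 0.007444 mol.
n(C6H8O6) = 0.007444 / 1 = 0.007444 mol.
mass of C6H8O6 = 0.007444 x 176.12 = 1.311 g.
% purity = 1.311 / 2.4393 x 100 = 53.7%.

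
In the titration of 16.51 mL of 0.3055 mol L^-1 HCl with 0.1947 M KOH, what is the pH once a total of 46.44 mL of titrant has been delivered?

12.80

n(acid) = 0.3055 x 0.01651 = 0.005044 mol; n(KOH) added = 0.1947 x 0.04644 = 0.009042 mol.
Base is in excess by 0.009042 - 0.005044 = 0.003998 mol in a total volume of 0.06295 L.
[OH^-] = 0.003998/0.06295 = 0.06351 M, so pOH = 1.20 and pH = 14.00 - 1.20 = 12.80.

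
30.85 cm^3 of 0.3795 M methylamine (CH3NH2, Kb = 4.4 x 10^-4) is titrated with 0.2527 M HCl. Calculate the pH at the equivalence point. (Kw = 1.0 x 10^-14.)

n(CH3NH2) = 0.3795 x 0.03085 = 0.01171 mol; V(HCl) at equivalence = 0.01171/0.2527 = 0.04633 L.
At equivalence the base is fully converted to CH3NH3+; total volume = 0.07718 L, so [CH3NH3+] = 0.01171/0.07718 = 0.1517 M.
Ka(CH3NH3+) = Kw/Kb = 1.0e-14 / 4.4 x 10^-4 = 2.27e-11.
[H^+] = sqrt(Ka x [CH3NH3+]) = sqrt(2.27e-11 x 0.1517) = 1.86e-6 M.
pH = -log(1.86e-6) = 5.73.

5.73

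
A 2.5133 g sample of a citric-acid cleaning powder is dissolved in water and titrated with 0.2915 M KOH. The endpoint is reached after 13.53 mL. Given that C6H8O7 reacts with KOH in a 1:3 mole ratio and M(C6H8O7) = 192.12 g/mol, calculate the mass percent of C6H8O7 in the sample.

10.0%

n(KOH) = 0.2915 x 0.01353 = 0.003944 mol.
n(C6H8O7) = 0.003944 / 3 = 0.001315 mol.
mass of C6H8O7 = 0.001315 x 192.12 = 0.2526 g.
% purity = 0.2526 / 2.5133 x 100 = 10.0%.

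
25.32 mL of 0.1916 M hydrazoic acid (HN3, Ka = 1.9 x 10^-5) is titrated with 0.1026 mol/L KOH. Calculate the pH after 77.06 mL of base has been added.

n(acid) = 0.1916 x 0.02532 = 0.004851 mol; n(KOH) added = 0.1026 x 0.07706 = 0.007906 mol.
Base is in excess by 0.007906 - 0.004851 = 0.003055 mol in a total volume of 0.1024 L.
[OH^-] = 0.003055/0.1024 = 0.02984 M, so pOH = 1.53 and pH = 14.00 - 1.53 = 12.47.

12.47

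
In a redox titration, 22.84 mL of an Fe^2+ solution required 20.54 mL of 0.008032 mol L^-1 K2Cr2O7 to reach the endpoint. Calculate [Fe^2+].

n(K2Cr2O7) = 0.008032 x 0.02054 = 0.0001650 mol.
From the balanced equation, 1 mol K2Cr2O7 reacts with 6 mol Fe^2+, so n(Fe^2+) = 0.0001650 x 6/1 = 0.0009899 mol.
[Fe^2+] = 0.0009899 / 0.02284 L = 0.0433 M.

0.0433 M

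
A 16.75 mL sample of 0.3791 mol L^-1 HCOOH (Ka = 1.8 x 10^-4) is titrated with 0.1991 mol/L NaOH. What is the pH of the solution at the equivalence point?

8.43

n(HCOOH) = 0.3791 x 0.01675 = 0.006350 mol; V(NaOH) at equivalence = 0.006350/0.1991 = 0.03189 L.
At equivalence all the acid is converted to HCOO-; total volume = 0.01675 + 0.03189 = 0.04864 L, so [HCOO-] = 0.006350/0.04864 = 0.1305 M.
Kb = Kw/Ka = 1.0e-14 / 1.8 x 10^-4 = 5.56e-11.
[OH^-] = sqrt(Kb x [HCOO-]) = sqrt(5.56e-11 x 0.1305) = 2.69e-6 M.
pOH = 5.57, so pH = 14.00 - 5.57 = 8.43.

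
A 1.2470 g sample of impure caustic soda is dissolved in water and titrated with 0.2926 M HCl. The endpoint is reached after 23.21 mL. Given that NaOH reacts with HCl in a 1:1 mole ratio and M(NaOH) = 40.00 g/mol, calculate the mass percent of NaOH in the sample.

21.8%

n(HCl) = 0.2926 x 0.02321 = 0.006791 mol.
n(NaOH) = 0.006791 / 1 = 0.006791 mol.
mass of NaOH = 0.006791 x 40.00 = 0.2716 g.
% purity = 0.2716 / 1.2470 x 100 = 21.8%.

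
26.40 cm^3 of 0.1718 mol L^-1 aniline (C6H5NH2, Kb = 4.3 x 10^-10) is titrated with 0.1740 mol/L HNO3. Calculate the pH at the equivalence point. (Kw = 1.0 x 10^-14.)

2.85

n(C6H5NH2) = 0.1718 x 0.02640 = 0.004536 mol; V(HNO3) at equivalence = 0.004536/0.1740 = 0.02607 L.
At equivalence the base is fully converted to C6H5NH3+; total volume = 0.05247 L, so [C6H5NH3+] = 0.004536/0.05247 = 0.08645 M.
Ka(C6H5NH3+) = Kw/Kb = 1.0e-14 / 4.3 x 10^-10 = 2.33e-5.
[H^+] = sqrt(Ka x [C6H5NH3+]) = sqrt(2.33e-5 x 0.08645) = 0.00142 M.
pH = -log(0.00142) = 2.85.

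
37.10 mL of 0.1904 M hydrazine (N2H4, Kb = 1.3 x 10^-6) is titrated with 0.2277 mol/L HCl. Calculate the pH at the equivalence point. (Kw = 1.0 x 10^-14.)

4.55

n(N2H4) = 0.1904 x 0.03710 = 0.007064 mol; V(HCl) at equivalence = 0.007064/0.2277 = 0.03102 L.
At equivalence the base is fully converted to N2H5+; total volume = 0.06812 L, so [N2H5+] = 0.007064/0.06812 = 0.1037 M.
Ka(N2H5+) = Kw/Kb = 1.0e-14 / 1.3 x 10^-6 = 7.69e-9.
[H^+] = sqrt(Ka x [N2H5+]) = sqrt(7.69e-9 x 0.1037) = 2.82e-5 M.
pH = -log(2.82e-5) = 4.55.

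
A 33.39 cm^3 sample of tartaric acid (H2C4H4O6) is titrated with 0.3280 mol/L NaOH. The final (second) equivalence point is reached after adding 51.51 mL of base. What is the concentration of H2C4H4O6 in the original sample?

0.253 M

n(NaOH) = 0.3280 x 0.05151 = 0.01690 mol.
At the final (second) equivalence point, 2 mol OH^- react per mol H2C4H4O6, so n(H2C4H4O6) = 0.01690 / 2 = 0.008448 mol.
[H2C4H4O6] = 0.008448 / 0.03339 L = 0.253 M.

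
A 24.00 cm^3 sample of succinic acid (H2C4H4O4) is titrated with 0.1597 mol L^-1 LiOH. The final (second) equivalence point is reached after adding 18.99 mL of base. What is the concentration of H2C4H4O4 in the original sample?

n(LiOH) = 0.1597 x 0.01899 = 0.003033 mol.
At the final (second) equivalence point, 2 mol OH^- react per mol H2C4H4O4, so n(H2C4H4O4) = 0.003033 / 2 = 0.001516 mol.
[H2C4H4O4] = 0.001516 / 0.02400 L = 0.0632 M.

0.0632 M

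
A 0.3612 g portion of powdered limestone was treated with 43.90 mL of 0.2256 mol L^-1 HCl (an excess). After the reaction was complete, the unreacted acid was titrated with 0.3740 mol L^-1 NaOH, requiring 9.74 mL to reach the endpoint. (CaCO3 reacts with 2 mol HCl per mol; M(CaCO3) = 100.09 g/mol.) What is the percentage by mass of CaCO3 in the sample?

86.7%

Total n(HCl) added = 0.2256 x 0.04390 = 0.009904 mol.
n(NaOH) used = 0.3740 x 0.009740 = 0.003643 mol, which equals the excess n(HCl).
So n(HCl) consumed by the sample = 0.009904 - 0.003643 = 0.006261 mol.
n(CaCO3) = 0.006261 / 2 = 0.003131 mol.
mass CaCO3 = 0.003131 x 100.09 = 0.3133 g, so %CaCO3 = 0.3133/0.3612 x 100 = 86.7%.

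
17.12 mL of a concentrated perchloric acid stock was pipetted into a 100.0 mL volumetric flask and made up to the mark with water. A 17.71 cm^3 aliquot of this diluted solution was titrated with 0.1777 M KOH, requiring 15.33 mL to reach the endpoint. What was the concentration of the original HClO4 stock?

0.898 M

n(KOH) = 0.1777 x 0.01533 = 0.002724 mol.
n(HClO4) in the aliquot = 0.002724 mol.
[diluted HClO4] = 0.002724 / 0.01771 = 0.1538 M.
Dilution factor = 100.0/17.12 = 5.841, so [stock] = 0.1538 x 5.841 = 0.898 M.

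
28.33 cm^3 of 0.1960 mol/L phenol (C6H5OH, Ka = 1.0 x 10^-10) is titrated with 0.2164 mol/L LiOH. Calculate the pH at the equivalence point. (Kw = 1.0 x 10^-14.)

11.51

n(C6H5OH) = 0.1960 x 0.02833 = 0.005553 mol; V(LiOH) at equivalence = 0.005553/0.2164 = 0.02566 L.
At equivalence all the acid is converted to C6H5O-; total volume = 0.02833 + 0.02566 = 0.05399 L, so [C6H5O-] = 0.005553/0.05399 = 0.1028 M.
Kb = Kw/Ka = 1.0e-14 / 1.0 x 10^-10 = 0.000100.
[OH^-] = sqrt(Kb x [C6H5O-]) = sqrt(0.000100 x 0.1028) = 0.00321 M.
pOH = 2.49, so pH = 14.00 - 2.49 = 11.51.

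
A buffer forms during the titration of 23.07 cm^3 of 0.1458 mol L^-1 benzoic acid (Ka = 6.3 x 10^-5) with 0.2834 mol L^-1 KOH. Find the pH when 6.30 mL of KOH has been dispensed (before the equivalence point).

Initial n(C6H5COOH) = 0.1458 x 0.02307 = 0.003364 mol.
n(KOH) added = 0.2834 x 0.006300 = 0.001785 mol, converting that many moles of C6H5COOH to C6H5COO-.
Remaining n(C6H5COOH) = 0.001578 mol; n(C6H5COO-) = 0.001785 mol.
By Henderson-Hasselbalch, pH = pKa + log([A^-]/[HA]) = 4.20 + log(0.001785/0.001578) = 4.20 + (+0.05) = 4.25.

4.25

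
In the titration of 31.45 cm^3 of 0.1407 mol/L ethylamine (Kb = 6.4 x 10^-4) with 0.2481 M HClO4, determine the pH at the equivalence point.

n(C2H5NH2) = 0.1407 x 0.03145 = 0.004425 mol; V(HClO4) at equivalence = 0.004425/0.2481 = 0.01784 L.
At equivalence the base is fully converted to C2H5NH3+; total volume = 0.04929 L, so [C2H5NH3+] = 0.004425/0.04929 = 0.08978 M.
Ka(C2H5NH3+) = Kw/Kb = 1.0e-14 / 6.4 x 10^-4 = 1.56e-11.
[H^+] = sqrt(Ka x [C2H5NH3+]) = sqrt(1.56e-11 x 0.08978) = 1.18e-6 M.
pH = -log(1.18e-6) = 5.93.

5.93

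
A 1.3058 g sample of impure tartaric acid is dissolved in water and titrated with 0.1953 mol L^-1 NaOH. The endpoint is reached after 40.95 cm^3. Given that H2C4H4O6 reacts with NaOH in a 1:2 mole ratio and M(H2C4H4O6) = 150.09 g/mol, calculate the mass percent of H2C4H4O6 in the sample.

46.0%

n(NaOH) = 0.1953 x 0.04095 = 0.007998 mol.
n(H2C4H4O6) = 0.007998 / 2 = 0.003999 mol.
mass of H2C4H4O6 = 0.003999 x 150.09 = 0.6002 g.
% purity = 0.6002 / 1.3058 x 100 = 46.0%.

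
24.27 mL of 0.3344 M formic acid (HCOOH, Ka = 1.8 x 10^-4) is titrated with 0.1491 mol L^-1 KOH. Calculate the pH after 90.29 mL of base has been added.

n(acid) = 0.3344 x 0.02427 = 0.008116 mol; n(KOH) added = 0.1491 x 0.09029 = 0.01346 mol.
Base is in excess by 0.01346 - 0.008116 = 0.005346 mol in a total volume of 0.1146 L.
[OH^-] = 0.005346/0.1146 = 0.04667 M, so pOH = 1.33 and pH = 14.00 - 1.33 = 12.67.

12.67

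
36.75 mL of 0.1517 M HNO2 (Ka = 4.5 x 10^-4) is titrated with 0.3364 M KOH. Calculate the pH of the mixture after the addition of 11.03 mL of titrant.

Initial n(HNO2) = 0.1517 x 0.03675 = 0.005575 mol.
n(KOH) added = 0.3364 x 0.01103 = 0.003710 mol, converting that many moles of HNO2 to NO2-.
Remaining n(HNO2) = 0.001864 mol; n(NO2-) = 0.003710 mol.
By Henderson-Hasselbalch, pH = pKa + log([A^-]/[HA]) = 3.35 + log(0.003710/0.001864) = 3.35 + (+0.30) = 3.65.

3.65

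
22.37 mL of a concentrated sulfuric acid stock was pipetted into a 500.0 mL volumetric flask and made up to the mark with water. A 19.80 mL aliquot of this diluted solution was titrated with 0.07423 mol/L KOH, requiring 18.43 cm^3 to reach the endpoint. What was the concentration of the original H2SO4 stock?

n(KOH) = 0.07423 x 0.01843 = 0.001368 mol.
n(H2SO4) in the aliquot = 0.001368 x 1/2 = 0.0006840 mol.
[diluted H2SO4] = 0.0006840 / 0.01980 = 0.03455 M.
Dilution factor = 500.0/22.37 = 22.35, so [stock] = 0.03455 x 22.35 = 0.772 M.

0.772 M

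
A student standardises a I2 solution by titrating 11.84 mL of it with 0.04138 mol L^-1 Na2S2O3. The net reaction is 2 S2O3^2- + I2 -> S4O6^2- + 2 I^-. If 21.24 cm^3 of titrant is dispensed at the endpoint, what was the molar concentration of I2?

n(Na2S2O3) = 0.04138 x 0.02124 = 0.0008789 mol.
From the balanced equation, 2 mol Na2S2O3 reacts with 1 mol I2, so n(I2) = 0.0008789 x 1/2 = 0.0004395 mol.
[I2] = 0.0004395 / 0.01184 L = 0.0371 M.

0.0371 M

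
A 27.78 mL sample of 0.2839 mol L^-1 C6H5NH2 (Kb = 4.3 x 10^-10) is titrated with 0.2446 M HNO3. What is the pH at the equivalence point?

2.76

n(C6H5NH2) = 0.2839 x 0.02778 = 0.007887 mol; V(HNO3) at equivalence = 0.007887/0.2446 = 0.03224 L.
At equivalence the base is fully converted to C6H5NH3+; total volume = 0.06002 L, so [C6H5NH3+] = 0.007887/0.06002 = 0.1314 M.
Ka(C6H5NH3+) = Kw/Kb = 1.0e-14 / 4.3 x 10^-10 = 2.33e-5.
[H^+] = sqrt(Ka x [C6H5NH3+]) = sqrt(2.33e-5 x 0.1314) = 0.00175 M.
pH = -log(0.00175) = 2.76.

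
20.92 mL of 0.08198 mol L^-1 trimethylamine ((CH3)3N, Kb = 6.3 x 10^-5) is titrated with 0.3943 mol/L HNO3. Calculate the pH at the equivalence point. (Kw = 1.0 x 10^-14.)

n((CH3)3N) = 0.08198 x 0.02092 = 0.001715 mol; V(HNO3) at equivalence = 0.001715/0.3943 = 0.004350 L.
At equivalence the base is fully converted to (CH3)3NH+; total volume = 0.02527 L, so [(CH3)3NH+] = 0.001715/0.02527 = 0.06787 M.
Ka((CH3)3NH+) = Kw/Kb = 1.0e-14 / 6.3 x 10^-5 = 1.59e-10.
[H^+] = sqrt(Ka x [(CH3)3NH+]) = sqrt(1.59e-10 x 0.06787) = 3.28e-6 M.
pH = -log(3.28e-6) = 5.48.

5.48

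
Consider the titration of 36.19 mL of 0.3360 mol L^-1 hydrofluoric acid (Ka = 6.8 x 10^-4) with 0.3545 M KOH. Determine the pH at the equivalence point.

n(HF) = 0.3360 x 0.03619 = 0.01216 mol; V(KOH) at equivalence = 0.01216/0.3545 = 0.03430 L.
At equivalence all the acid is converted to F-; total volume = 0.03619 + 0.03430 = 0.07049 L, so [F-] = 0.01216/0.07049 = 0.1725 M.
Kb = Kw/Ka = 1.0e-14 / 6.8 x 10^-4 = 1.47e-11.
[OH^-] = sqrt(Kb x [F-]) = sqrt(1.47e-11 x 0.1725) = 1.59e-6 M.
pOH = 5.80, so pH = 14.00 - 5.80 = 8.20.

8.20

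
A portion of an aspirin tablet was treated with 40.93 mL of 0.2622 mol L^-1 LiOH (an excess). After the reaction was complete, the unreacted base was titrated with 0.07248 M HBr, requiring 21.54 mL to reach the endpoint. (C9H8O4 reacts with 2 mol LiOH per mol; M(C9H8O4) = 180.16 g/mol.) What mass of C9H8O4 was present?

Total n(LiOH) added = 0.2622 x 0.04093 = 0.01073 mol.
n(HBr) used = 0.07248 x 0.02154 = 0.001561 mol, which equals the excess n(LiOH).
So n(LiOH) consumed by the sample = 0.01073 - 0.001561 = 0.009171 mol.
n(C9H8O4) = 0.009171 / 2 = 0.004585 mol.
mass = 0.004585 mol x 180.16 g/mol = 0.826 g.

0.826 g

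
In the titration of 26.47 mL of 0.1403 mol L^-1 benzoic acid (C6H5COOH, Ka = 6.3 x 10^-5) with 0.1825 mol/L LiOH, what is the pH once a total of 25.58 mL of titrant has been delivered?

n(acid) = 0.1403 x 0.02647 = 0.003714 mol; n(LiOH) added = 0.1825 x 0.02558 = 0.004668 mol.
Base is in excess by 0.004668 - 0.003714 = 0.0009546 mol in a total volume of 0.05205 L.
[OH^-] = 0.0009546/0.05205 = 0.01834 M, so pOH = 1.74 and pH = 14.00 - 1.74 = 12.26.

12.26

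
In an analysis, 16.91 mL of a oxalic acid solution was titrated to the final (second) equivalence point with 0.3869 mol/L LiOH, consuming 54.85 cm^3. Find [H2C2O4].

0.627 M

n(LiOH) = 0.3869 x 0.05485 = 0.02122 mol.
At the final (second) equivalence point, 2 mol OH^- react per mol H2C2O4, so n(H2C2O4) = 0.02122 / 2 = 0.01061 mol.
[H2C2O4] = 0.01061 / 0.01691 L = 0.627 M.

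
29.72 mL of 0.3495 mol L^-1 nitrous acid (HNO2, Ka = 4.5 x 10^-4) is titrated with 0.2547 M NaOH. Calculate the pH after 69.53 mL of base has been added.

12.87

n(acid) = 0.3495 x 0.02972 = 0.01039 mol; n(NaOH) added = 0.2547 x 0.06953 = 0.01771 mol.
Base is in excess by 0.01771 - 0.01039 = 0.007322 mol in a total volume of 0.09925 L.
[OH^-] = 0.007322/0.09925 = 0.07377 M, so pOH = 1.13 and pH = 14.00 - 1.13 = 12.87.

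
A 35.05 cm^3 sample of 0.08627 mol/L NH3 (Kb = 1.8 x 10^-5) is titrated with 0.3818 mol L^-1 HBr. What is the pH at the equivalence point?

n(NH3) = 0.08627 x 0.03505 = 0.003024 mol; V(HBr) at equivalence = 0.003024/0.3818 = 0.007920 L.
At equivalence the base is fully converted to NH4+; total volume = 0.04297 L, so [NH4+] = 0.003024/0.04297 = 0.07037 M.
Ka(NH4+) = Kw/Kb = 1.0e-14 / 1.8 x 10^-5 = 5.56e-10.
[H^+] = sqrt(Ka x [NH4+]) = sqrt(5.56e-10 x 0.07037) = 6.25e-6 M.
pH = -log(6.25e-6) = 5.20.

5.20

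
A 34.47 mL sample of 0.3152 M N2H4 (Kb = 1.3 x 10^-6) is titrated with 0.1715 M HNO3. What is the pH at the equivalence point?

4.53

n(N2H4) = 0.3152 x 0.03447 = 0.01086 mol; V(HNO3) at equivalence = 0.01086/0.1715 = 0.06335 L.
At equivalence the base is fully converted to N2H5+; total volume = 0.09782 L, so [N2H5+] = 0.01086/0.09782 = 0.1111 M.
Ka(N2H5+) = Kw/Kb = 1.0e-14 / 1.3 x 10^-6 = 7.69e-9.
[H^+] = sqrt(Ka x [N2H5+]) = sqrt(7.69e-9 x 0.1111) = 2.92e-5 M.
pH = -log(2.92e-5) = 4.53.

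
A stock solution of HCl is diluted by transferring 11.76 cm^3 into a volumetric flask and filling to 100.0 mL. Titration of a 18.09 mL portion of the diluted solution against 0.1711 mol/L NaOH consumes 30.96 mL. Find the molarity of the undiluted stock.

2.49 M

n(NaOH) = 0.1711 x 0.03096 = 0.005297 mol.
n(HCl) in the aliquot = 0.005297 mol.
[diluted HCl] = 0.005297 / 0.01809 = 0.2928 M.
Dilution factor = 100.0/11.76 = 8.503, so [stock] = 0.2928 x 8.503 = 2.49 M.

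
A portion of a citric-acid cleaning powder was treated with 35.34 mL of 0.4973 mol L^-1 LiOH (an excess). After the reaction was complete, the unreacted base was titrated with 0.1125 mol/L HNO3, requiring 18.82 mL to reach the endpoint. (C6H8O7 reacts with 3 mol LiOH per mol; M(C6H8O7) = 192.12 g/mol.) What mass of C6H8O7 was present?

0.990 g

Total n(LiOH) added = 0.4973 x 0.03534 = 0.01757 mol.
n(HNO3) used = 0.1125 x 0.01882 = 0.002117 mol, which equals the excess n(LiOH).
So n(LiOH) consumed by the sample = 0.01757 - 0.002117 = 0.01546 mol.
n(C6H8O7) = 0.01546 / 3 = 0.005152 mol.
mass = 0.005152 mol x 192.12 g/mol = 0.990 g.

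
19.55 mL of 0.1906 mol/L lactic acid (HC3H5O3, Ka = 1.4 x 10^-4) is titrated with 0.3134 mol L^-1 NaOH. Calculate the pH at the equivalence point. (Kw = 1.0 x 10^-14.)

8.46

n(HC3H5O3) = 0.1906 x 0.01955 = 0.003726 mol; V(NaOH) at equivalence = 0.003726/0.3134 = 0.01189 L.
At equivalence all the acid is converted to C3H5O3-; total volume = 0.01955 + 0.01189 = 0.03144 L, so [C3H5O3-] = 0.003726/0.03144 = 0.1185 M.
Kb = Kw/Ka = 1.0e-14 / 1.4 x 10^-4 = 7.14e-11.
[OH^-] = sqrt(Kb x [C3H5O3-]) = sqrt(7.14e-11 x 0.1185) = 2.91e-6 M.
pOH = 5.54, so pH = 14.00 - 5.54 = 8.46.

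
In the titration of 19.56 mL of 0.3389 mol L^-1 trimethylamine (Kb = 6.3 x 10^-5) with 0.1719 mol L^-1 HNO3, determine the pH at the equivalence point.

5.37

n((CH3)3N) = 0.3389 x 0.01956 = 0.006629 mol; V(HNO3) at equivalence = 0.006629/0.1719 = 0.03856 L.
At equivalence the base is fully converted to (CH3)3NH+; total volume = 0.05812 L, so [(CH3)3NH+] = 0.006629/0.05812 = 0.1141 M.
Ka((CH3)3NH+) = Kw/Kb = 1.0e-14 / 6.3 x 10^-5 = 1.59e-10.
[H^+] = sqrt(Ka x [(CH3)3NH+]) = sqrt(1.59e-10 x 0.1141) = 4.25e-6 M.
pH = -log(4.25e-6) = 5.37.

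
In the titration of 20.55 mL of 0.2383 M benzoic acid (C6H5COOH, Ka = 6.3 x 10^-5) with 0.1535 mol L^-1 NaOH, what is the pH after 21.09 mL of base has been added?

4.49

Initial n(C6H5COOH) = 0.2383 x 0.02055 = 0.004897 mol.
n(NaOH) added = 0.1535 x 0.02109 = 0.003237 mol, converting that many moles of C6H5COOH to C6H5COO-.
Remaining n(C6H5COOH) = 0.001660 mol; n(C6H5COO-) = 0.003237 mol.
By Henderson-Hasselbalch, pH = pKa + log([A^-]/[HA]) = 4.20 + log(0.003237/0.001660) = 4.20 + (+0.29) = 4.49.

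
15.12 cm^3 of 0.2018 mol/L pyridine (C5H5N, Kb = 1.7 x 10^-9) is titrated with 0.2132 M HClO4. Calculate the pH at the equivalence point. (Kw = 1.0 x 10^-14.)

n(C5H5N) = 0.2018 x 0.01512 = 0.003051 mol; V(HClO4) at equivalence = 0.003051/0.2132 = 0.01431 L.
At equivalence the base is fully converted to C5H5NH+; total volume = 0.02943 L, so [C5H5NH+] = 0.003051/0.02943 = 0.1037 M.
Ka(C5H5NH+) = Kw/Kb = 1.0e-14 / 1.7 x 10^-9 = 5.88e-6.
[H^+] = sqrt(Ka x [C5H5NH+]) = sqrt(5.88e-6 x 0.1037) = 0.000781 M.
pH = -log(0.000781) = 3.11.

3.11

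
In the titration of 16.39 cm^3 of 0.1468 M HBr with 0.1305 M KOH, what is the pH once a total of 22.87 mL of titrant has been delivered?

12.17

n(acid) = 0.1468 x 0.01639 = 0.002406 mol; n(KOH) added = 0.1305 x 0.02287 = 0.002985 mol.
Base is in excess by 0.002985 - 0.002406 = 0.0005785 mol in a total volume of 0.03926 L.
[OH^-] = 0.0005785/0.03926 = 0.01473 M, so pOH = 1.83 and pH = 14.00 - 1.83 = 12.17.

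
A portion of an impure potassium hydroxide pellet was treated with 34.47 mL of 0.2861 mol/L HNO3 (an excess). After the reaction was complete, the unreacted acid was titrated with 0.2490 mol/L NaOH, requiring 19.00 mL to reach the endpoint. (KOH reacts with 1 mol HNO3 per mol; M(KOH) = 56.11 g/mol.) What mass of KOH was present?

Total n(HNO3) added = 0.2861 x 0.03447 = 0.009862 mol.
n(NaOH) used = 0.2490 x 0.01900 = 0.004731 mol, which equals the excess n(HNO3).
So n(HNO3) consumed by the sample = 0.009862 - 0.004731 = 0.005131 mol.
n(KOH) = 0.005131 / 1 = 0.005131 mol.
mass = 0.005131 mol x 56.11 g/mol = 0.288 g.

0.288 g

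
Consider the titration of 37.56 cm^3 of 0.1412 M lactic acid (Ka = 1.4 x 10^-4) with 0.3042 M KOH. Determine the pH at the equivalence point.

n(HC3H5O3) = 0.1412 x 0.03756 = 0.005303 mol; V(KOH) at equivalence = 0.005303/0.3042 = 0.01743 L.
At equivalence all the acid is converted to C3H5O3-; total volume = 0.03756 + 0.01743 = 0.05499 L, so [C3H5O3-] = 0.005303/0.05499 = 0.09644 M.
Kb = Kw/Ka = 1.0e-14 / 1.4 x 10^-4 = 7.14e-11.
[OH^-] = sqrt(Kb x [C3H5O3-]) = sqrt(7.14e-11 x 0.09644) = 2.62e-6 M.
pOH = 5.58, so pH = 14.00 - 5.58 = 8.42.

8.42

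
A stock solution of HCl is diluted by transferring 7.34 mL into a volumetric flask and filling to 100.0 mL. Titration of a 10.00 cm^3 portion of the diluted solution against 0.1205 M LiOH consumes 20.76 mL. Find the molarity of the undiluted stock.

n(LiOH) = 0.1205 x 0.02076 = 0.002502 mol.
n(HCl) in the aliquot = 0.002502 mol.
[diluted HCl] = 0.002502 / 0.01000 = 0.2502 M.
Dilution factor = 100.0/7.340 = 13.62, so [stock] = 0.2502 x 13.62 = 3.41 M.

3.41 M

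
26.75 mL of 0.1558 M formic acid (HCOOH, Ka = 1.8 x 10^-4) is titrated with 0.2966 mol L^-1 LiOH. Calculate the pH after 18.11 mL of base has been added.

12.43

n(acid) = 0.1558 x 0.02675 = 0.004168 mol; n(LiOH) added = 0.2966 x 0.01811 = 0.005371 mol.
Base is in excess by 0.005371 - 0.004168 = 0.001204 mol in a total volume of 0.04486 L.
[OH^-] = 0.001204/0.04486 = 0.02683 M, so pOH = 1.57 and pH = 14.00 - 1.57 = 12.43.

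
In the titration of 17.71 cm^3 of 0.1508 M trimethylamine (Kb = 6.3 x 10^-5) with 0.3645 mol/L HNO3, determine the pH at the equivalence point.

n((CH3)3N) = 0.1508 x 0.01771 = 0.002671 mol; V(HNO3) at equivalence = 0.002671/0.3645 = 0.007327 L.
At equivalence the base is fully converted to (CH3)3NH+; total volume = 0.02504 L, so [(CH3)3NH+] = 0.002671/0.02504 = 0.1067 M.
Ka((CH3)3NH+) = Kw/Kb = 1.0e-14 / 6.3 x 10^-5 = 1.59e-10.
[H^+] = sqrt(Ka x [(CH3)3NH+]) = sqrt(1.59e-10 x 0.1067) = 4.11e-6 M.
pH = -log(4.11e-6) = 5.39.

5.39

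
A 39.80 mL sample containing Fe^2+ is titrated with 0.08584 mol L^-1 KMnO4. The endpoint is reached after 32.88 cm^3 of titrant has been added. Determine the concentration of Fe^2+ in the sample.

n(KMnO4) = 0.08584 x 0.03288 = 0.002822 mol.
From the balanced equation, 1 mol KMnO4 reacts with 5 mol Fe^2+, so n(Fe^2+) = 0.002822 x 5/1 = 0.01411 mol.
[Fe^2+] = 0.01411 / 0.03980 L = 0.355 M.

0.355 M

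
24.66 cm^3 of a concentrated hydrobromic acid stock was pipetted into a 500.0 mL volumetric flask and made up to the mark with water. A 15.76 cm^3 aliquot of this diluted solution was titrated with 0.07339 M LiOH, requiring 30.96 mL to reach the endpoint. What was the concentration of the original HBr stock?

n(LiOH) = 0.07339 x 0.03096 = 0.002272 mol.
n(HBr) in the aliquot = 0.002272 mol.
[diluted HBr] = 0.002272 / 0.01576 = 0.1442 M.
Dilution factor = 500.0/24.66 = 20.28, so [stock] = 0.1442 x 20.28 = 2.92 M.

2.92 M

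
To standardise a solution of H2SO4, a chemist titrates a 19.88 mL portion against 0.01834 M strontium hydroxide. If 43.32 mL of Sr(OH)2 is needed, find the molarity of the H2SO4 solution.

0.0400 M

n(Sr(OH)2) delivered = 0.01834 x 0.04332 = 0.0007945 mol.
For a 1:1 reaction, n(H2SO4) = 0.0007945 mol.
[H2SO4] = 0.0007945 mol / 0.01988 L = 0.0400 M.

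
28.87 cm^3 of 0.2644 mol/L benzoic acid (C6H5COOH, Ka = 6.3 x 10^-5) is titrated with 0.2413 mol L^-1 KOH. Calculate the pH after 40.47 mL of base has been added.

12.49

n(acid) = 0.2644 x 0.02887 = 0.007633 mol; n(KOH) added = 0.2413 x 0.04047 = 0.009765 mol.
Base is in excess by 0.009765 - 0.007633 = 0.002132 mol in a total volume of 0.06934 L.
[OH^-] = 0.002132/0.06934 = 0.03075 M, so pOH = 1.51 and pH = 14.00 - 1.51 = 12.49.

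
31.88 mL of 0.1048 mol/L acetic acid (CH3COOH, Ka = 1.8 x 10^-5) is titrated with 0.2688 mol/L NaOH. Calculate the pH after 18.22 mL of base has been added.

n(acid) = 0.1048 x 0.03188 = 0.003341 mol; n(NaOH) added = 0.2688 x 0.01822 = 0.004898 mol.
Base is in excess by 0.004898 - 0.003341 = 0.001557 mol in a total volume of 0.05010 L.
[OH^-] = 0.001557/0.05010 = 0.03107 M, so pOH = 1.51 and pH = 14.00 - 1.51 = 12.49.

12.49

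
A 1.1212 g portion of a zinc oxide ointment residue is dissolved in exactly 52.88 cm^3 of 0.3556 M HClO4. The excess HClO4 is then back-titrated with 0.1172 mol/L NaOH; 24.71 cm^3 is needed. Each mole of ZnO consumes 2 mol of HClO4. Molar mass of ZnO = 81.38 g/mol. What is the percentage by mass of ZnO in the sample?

Total n(HClO4) added = 0.3556 x 0.05288 = 0.01880 mol.
n(NaOH) used = 0.1172 x 0.02471 = 0.002896 mol, which equals the excess n(HClO4).
So n(HClO4) consumed by the sample = 0.01880 - 0.002896 = 0.01591 mol.
n(ZnO) = 0.01591 / 2 = 0.007954 mol.
mass ZnO = 0.007954 x 81.38 = 0.6473 g, so %ZnO = 0.6473/1.1212 x 100 = 57.7%.

57.7%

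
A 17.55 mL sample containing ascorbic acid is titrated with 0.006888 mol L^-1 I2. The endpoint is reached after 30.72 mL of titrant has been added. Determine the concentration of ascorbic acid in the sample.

n(I2) = 0.006888 x 0.03072 = 0.0002116 mol.
From the balanced equation, 1 mol I2 reacts with 1 mol ascorbic acid, so n(ascorbic acid) = 0.0002116 x 1/1 = 0.0002116 mol.
[ascorbic acid] = 0.0002116 / 0.01755 L = 0.0121 M.

0.0121 M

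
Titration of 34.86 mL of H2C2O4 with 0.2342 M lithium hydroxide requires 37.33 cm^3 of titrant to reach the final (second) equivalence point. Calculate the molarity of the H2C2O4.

n(LiOH) = 0.2342 x 0.03733 = 0.008743 mol.
At the final (second) equivalence point, 2 mol OH^- react per mol H2C2O4, so n(H2C2O4) = 0.008743 / 2 = 0.004371 mol.
[H2C2O4] = 0.004371 / 0.03486 L = 0.125 M.

0.125 M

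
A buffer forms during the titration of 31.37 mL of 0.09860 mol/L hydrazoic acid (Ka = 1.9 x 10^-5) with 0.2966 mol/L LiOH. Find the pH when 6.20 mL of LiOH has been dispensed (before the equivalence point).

Initial n(HN3) = 0.09860 x 0.03137 = 0.003093 mol.
n(LiOH) added = 0.2966 x 0.006200 = 0.001839 mol, converting that many moles of HN3 to N3-.
Remaining n(HN3) = 0.001254 mol; n(N3-) = 0.001839 mol.
By Henderson-Hasselbalch, pH = pKa + log([A^-]/[HA]) = 4.72 + log(0.001839/0.001254) = 4.72 + (+0.17) = 4.89.

4.89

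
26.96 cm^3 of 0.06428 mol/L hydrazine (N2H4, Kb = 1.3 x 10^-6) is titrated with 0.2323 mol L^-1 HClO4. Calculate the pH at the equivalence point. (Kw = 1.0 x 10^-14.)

n(N2H4) = 0.06428 x 0.02696 = 0.001733 mol; V(HClO4) at equivalence = 0.001733/0.2323 = 0.007460 L.
At equivalence the base is fully converted to N2H5+; total volume = 0.03442 L, so [N2H5+] = 0.001733/0.03442 = 0.05035 M.
Ka(N2H5+) = Kw/Kb = 1.0e-14 / 1.3 x 10^-6 = 7.69e-9.
[H^+] = sqrt(Ka x [N2H5+]) = sqrt(7.69e-9 x 0.05035) = 1.97e-5 M.
pH = -log(1.97e-5) = 4.71.

4.71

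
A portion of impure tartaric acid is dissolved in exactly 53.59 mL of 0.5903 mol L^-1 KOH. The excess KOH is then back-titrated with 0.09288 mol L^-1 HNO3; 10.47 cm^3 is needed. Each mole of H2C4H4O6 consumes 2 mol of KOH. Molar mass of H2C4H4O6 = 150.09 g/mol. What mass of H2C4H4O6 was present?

2.30 g

Total n(KOH) added = 0.5903 x 0.05359 = 0.03163 mol.
n(HNO3) used = 0.09288 x 0.01047 = 0.0009725 mol, which equals the excess n(KOH).
So n(KOH) consumed by the sample = 0.03163 - 0.0009725 = 0.03066 mol.
n(H2C4H4O6) = 0.03066 / 2 = 0.01533 mol.
mass = 0.01533 mol x 150.09 g/mol = 2.30 g.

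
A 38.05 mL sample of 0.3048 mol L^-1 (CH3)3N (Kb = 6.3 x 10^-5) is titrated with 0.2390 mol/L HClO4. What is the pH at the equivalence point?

n((CH3)3N) = 0.3048 x 0.03805 = 0.01160 mol; V(HClO4) at equivalence = 0.01160/0.2390 = 0.04853 L.
At equivalence the base is fully converted to (CH3)3NH+; total volume = 0.08658 L, so [(CH3)3NH+] = 0.01160/0.08658 = 0.1340 M.
Ka((CH3)3NH+) = Kw/Kb = 1.0e-14 / 6.3 x 10^-5 = 1.59e-10.
[H^+] = sqrt(Ka x [(CH3)3NH+]) = sqrt(1.59e-10 x 0.1340) = 4.61e-6 M.
pH = -log(4.61e-6) = 5.34.

5.34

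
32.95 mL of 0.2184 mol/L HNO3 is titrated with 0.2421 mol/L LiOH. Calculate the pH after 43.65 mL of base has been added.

12.64

n(acid) = 0.2184 x 0.03295 = 0.007196 mol; n(LiOH) added = 0.2421 x 0.04365 = 0.01057 mol.
Base is in excess by 0.01057 - 0.007196 = 0.003371 mol in a total volume of 0.07660 L.
[OH^-] = 0.003371/0.07660 = 0.04401 M, so pOH = 1.36 and pH = 14.00 - 1.36 = 12.64.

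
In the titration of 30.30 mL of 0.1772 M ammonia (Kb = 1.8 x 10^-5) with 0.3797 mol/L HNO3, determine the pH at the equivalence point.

5.09

n(NH3) = 0.1772 x 0.03030 = 0.005369 mol; V(HNO3) at equivalence = 0.005369/0.3797 = 0.01414 L.
At equivalence the base is fully converted to NH4+; total volume = 0.04444 L, so [NH4+] = 0.005369/0.04444 = 0.1208 M.
Ka(NH4+) = Kw/Kb = 1.0e-14 / 1.8 x 10^-5 = 5.56e-10.
[H^+] = sqrt(Ka x [NH4+]) = sqrt(5.56e-10 x 0.1208) = 8.19e-6 M.
pH = -log(8.19e-6) = 5.09.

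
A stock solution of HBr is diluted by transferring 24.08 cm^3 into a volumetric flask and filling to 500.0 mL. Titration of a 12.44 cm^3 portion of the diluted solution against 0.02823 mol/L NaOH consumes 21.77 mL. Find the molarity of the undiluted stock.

1.03 M

n(NaOH) = 0.02823 x 0.02177 = 0.0006146 mol.
n(HBr) in the aliquot = 0.0006146 mol.
[diluted HBr] = 0.0006146 / 0.01244 = 0.04940 M.
Dilution factor = 500.0/24.08 = 20.76, so [stock] = 0.04940 x 20.76 = 1.03 M.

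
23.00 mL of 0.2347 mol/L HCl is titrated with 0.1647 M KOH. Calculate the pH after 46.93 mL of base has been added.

n(acid) = 0.2347 x 0.02300 = 0.005398 mol; n(KOH) added = 0.1647 x 0.04693 = 0.007729 mol.
Base is in excess by 0.007729 - 0.005398 = 0.002331 mol in a total volume of 0.06993 L.
[OH^-] = 0.002331/0.06993 = 0.03334 M, so pOH = 1.48 and pH = 14.00 - 1.48 = 12.52.

12.52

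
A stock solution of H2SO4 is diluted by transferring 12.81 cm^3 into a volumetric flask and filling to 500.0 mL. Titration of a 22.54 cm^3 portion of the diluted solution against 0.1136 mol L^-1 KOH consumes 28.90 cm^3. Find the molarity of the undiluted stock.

2.84 M

n(KOH) = 0.1136 x 0.02890 = 0.003283 mol.
n(H2SO4) in the aliquot = 0.003283 x 1/2 = 0.001642 mol.
[diluted H2SO4] = 0.001642 / 0.02254 = 0.07283 M.
Dilution factor = 500.0/12.81 = 39.03, so [stock] = 0.07283 x 39.03 = 2.84 M.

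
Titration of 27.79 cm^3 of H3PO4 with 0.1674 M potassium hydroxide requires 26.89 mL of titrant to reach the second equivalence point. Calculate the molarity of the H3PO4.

n(KOH) = 0.1674 x 0.02689 = 0.004501 mol.
At the second equivalence point, 2 mol OH^- react per mol H3PO4, so n(H3PO4) = 0.004501 / 2 = 0.002251 mol.
[H3PO4] = 0.002251 / 0.02779 L = 0.0810 M.

0.0810 M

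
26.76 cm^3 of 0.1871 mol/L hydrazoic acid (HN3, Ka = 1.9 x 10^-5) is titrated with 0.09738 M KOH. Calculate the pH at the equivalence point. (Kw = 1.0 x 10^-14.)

8.76

n(HN3) = 0.1871 x 0.02676 = 0.005007 mol; V(KOH) at equivalence = 0.005007/0.09738 = 0.05142 L.
At equivalence all the acid is converted to N3-; total volume = 0.02676 + 0.05142 = 0.07818 L, so [N3-] = 0.005007/0.07818 = 0.06405 M.
Kb = Kw/Ka = 1.0e-14 / 1.9 x 10^-5 = 5.26e-10.
[OH^-] = sqrt(Kb x [N3-]) = sqrt(5.26e-10 x 0.06405) = 5.81e-6 M.
pOH = 5.24, so pH = 14.00 - 5.24 = 8.76.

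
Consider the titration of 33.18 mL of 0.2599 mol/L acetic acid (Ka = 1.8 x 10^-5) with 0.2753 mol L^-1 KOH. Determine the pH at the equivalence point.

n(CH3COOH) = 0.2599 x 0.03318 = 0.008623 mol; V(KOH) at equivalence = 0.008623/0.2753 = 0.03132 L.
At equivalence all the acid is converted to CH3COO-; total volume = 0.03318 + 0.03132 = 0.06450 L, so [CH3COO-] = 0.008623/0.06450 = 0.1337 M.
Kb = Kw/Ka = 1.0e-14 / 1.8 x 10^-5 = 5.56e-10.
[OH^-] = sqrt(Kb x [CH3COO-]) = sqrt(5.56e-10 x 0.1337) = 8.62e-6 M.
pOH = 5.06, so pH = 14.00 - 5.06 = 8.94.

8.94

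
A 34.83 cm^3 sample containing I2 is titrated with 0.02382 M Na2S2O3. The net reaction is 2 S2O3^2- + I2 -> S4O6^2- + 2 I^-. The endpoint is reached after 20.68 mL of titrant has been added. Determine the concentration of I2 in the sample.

n(Na2S2O3) = 0.02382 x 0.02068 = 0.0004926 mol.
From the balanced equation, 2 mol Na2S2O3 reacts with 1 mol I2, so n(I2) = 0.0004926 x 1/2 = 0.0002463 mol.
[I2] = 0.0002463 / 0.03483 L = 0.00707 M.

0.00707 M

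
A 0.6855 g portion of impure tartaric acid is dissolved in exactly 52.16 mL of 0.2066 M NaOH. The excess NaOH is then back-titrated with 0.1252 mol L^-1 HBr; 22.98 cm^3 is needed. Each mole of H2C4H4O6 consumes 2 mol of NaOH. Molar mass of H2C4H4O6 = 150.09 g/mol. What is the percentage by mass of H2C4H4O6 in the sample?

86.5%

Total n(NaOH) added = 0.2066 x 0.05216 = 0.01078 mol.
n(HBr) used = 0.1252 x 0.02298 = 0.002877 mol, which equals the excess n(NaOH).
So n(NaOH) consumed by the sample = 0.01078 - 0.002877 = 0.007899 mol.
n(H2C4H4O6) = 0.007899 / 2 = 0.003950 mol.
mass H2C4H4O6 = 0.003950 x 150.09 = 0.5928 g, so %H2C4H4O6 = 0.5928/0.6855 x 100 = 86.5%.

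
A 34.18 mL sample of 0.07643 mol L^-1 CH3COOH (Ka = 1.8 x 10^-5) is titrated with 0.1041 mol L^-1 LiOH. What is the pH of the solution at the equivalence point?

8.69

n(CH3COOH) = 0.07643 x 0.03418 = 0.002612 mol; V(LiOH) at equivalence = 0.002612/0.1041 = 0.02509 L.
At equivalence all the acid is converted to CH3COO-; total volume = 0.03418 + 0.02509 = 0.05927 L, so [CH3COO-] = 0.002612/0.05927 = 0.04407 M.
Kb = Kw/Ka = 1.0e-14 / 1.8 x 10^-5 = 5.56e-10.
[OH^-] = sqrt(Kb x [CH3COO-]) = sqrt(5.56e-10 x 0.04407) = 4.95e-6 M.
pOH = 5.31, so pH = 14.00 - 5.31 = 8.69.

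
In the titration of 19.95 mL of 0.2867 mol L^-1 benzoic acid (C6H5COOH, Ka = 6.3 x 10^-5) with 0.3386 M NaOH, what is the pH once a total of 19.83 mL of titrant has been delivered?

n(acid) = 0.2867 x 0.01995 = 0.005720 mol; n(NaOH) added = 0.3386 x 0.01983 = 0.006714 mol.
Base is in excess by 0.006714 - 0.005720 = 0.0009948 mol in a total volume of 0.03978 L.
[OH^-] = 0.0009948/0.03978 = 0.02501 M, so pOH = 1.60 and pH = 14.00 - 1.60 = 12.40.

12.40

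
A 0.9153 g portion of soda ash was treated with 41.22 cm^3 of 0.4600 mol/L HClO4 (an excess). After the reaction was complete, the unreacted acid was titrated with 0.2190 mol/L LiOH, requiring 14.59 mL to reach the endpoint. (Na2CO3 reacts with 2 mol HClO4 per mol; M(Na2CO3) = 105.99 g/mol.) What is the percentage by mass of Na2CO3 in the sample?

91.3%

Total n(HClO4) added = 0.4600 x 0.04122 = 0.01896 mol.
n(LiOH) used = 0.2190 x 0.01459 = 0.003195 mol, which equals the excess n(HClO4).
So n(HClO4) consumed by the sample = 0.01896 - 0.003195 = 0.01577 mol.
n(Na2CO3) = 0.01577 / 2 = 0.007883 mol.
mass Na2CO3 = 0.007883 x 105.99 = 0.8355 g, so %Na2CO3 = 0.8355/0.9153 x 100 = 91.3%.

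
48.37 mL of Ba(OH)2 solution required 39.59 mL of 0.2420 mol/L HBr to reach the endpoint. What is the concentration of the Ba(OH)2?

n(HBr) delivered = 0.2420 x 0.03959 = 0.009581 mol.
The reaction is 1 Ba(OH)2 + 2 HBr, so n(Ba(OH)2) = 0.009581 x 1/2 = 0.004790 mol.
[Ba(OH)2] = 0.004790 mol / 0.04837 L = 0.0990 M.

0.0990 M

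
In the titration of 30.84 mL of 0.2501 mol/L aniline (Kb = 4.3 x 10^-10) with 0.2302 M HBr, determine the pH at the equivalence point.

2.78

n(C6H5NH2) = 0.2501 x 0.03084 = 0.007713 mol; V(HBr) at equivalence = 0.007713/0.2302 = 0.03351 L.
At equivalence the base is fully converted to C6H5NH3+; total volume = 0.06435 L, so [C6H5NH3+] = 0.007713/0.06435 = 0.1199 M.
Ka(C6H5NH3+) = Kw/Kb = 1.0e-14 / 4.3 x 10^-10 = 2.33e-5.
[H^+] = sqrt(Ka x [C6H5NH3+]) = sqrt(2.33e-5 x 0.1199) = 0.00167 M.
pH = -log(0.00167) = 2.78.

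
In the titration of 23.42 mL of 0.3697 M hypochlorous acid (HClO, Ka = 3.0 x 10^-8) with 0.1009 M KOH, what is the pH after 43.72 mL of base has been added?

Initial n(HClO) = 0.3697 x 0.02342 = 0.008658 mol.
n(KOH) added = 0.1009 x 0.04372 = 0.004411 mol, converting that many moles of HClO to ClO-.
Remaining n(HClO) = 0.004247 mol; n(ClO-) = 0.004411 mol.
By Henderson-Hasselbalch, pH = pKa + log([A^-]/[HA]) = 7.52 + log(0.004411/0.004247) = 7.52 + (+0.02) = 7.54.

7.54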